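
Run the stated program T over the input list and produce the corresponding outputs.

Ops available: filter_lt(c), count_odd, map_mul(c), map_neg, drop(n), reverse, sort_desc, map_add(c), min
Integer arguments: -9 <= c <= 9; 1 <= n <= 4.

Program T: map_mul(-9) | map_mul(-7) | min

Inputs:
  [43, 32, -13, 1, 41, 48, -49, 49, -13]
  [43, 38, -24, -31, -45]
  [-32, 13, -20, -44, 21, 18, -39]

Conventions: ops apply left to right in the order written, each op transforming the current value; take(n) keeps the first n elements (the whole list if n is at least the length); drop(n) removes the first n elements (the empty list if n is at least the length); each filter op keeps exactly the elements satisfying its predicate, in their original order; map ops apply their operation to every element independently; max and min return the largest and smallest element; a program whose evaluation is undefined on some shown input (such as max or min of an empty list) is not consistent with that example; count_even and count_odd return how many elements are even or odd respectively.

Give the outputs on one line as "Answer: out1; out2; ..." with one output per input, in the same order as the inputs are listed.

Execution, op by op:
  [43, 32, -13, 1, 41, 48, -49, 49, -13] -> [-387, -288, 117, -9, -369, -432, 441, -441, 117] -> [2709, 2016, -819, 63, 2583, 3024, -3087, 3087, -819] -> -3087
  [43, 38, -24, -31, -45] -> [-387, -342, 216, 279, 405] -> [2709, 2394, -1512, -1953, -2835] -> -2835
  [-32, 13, -20, -44, 21, 18, -39] -> [288, -117, 180, 396, -189, -162, 351] -> [-2016, 819, -1260, -2772, 1323, 1134, -2457] -> -2772

-3087; -2835; -2772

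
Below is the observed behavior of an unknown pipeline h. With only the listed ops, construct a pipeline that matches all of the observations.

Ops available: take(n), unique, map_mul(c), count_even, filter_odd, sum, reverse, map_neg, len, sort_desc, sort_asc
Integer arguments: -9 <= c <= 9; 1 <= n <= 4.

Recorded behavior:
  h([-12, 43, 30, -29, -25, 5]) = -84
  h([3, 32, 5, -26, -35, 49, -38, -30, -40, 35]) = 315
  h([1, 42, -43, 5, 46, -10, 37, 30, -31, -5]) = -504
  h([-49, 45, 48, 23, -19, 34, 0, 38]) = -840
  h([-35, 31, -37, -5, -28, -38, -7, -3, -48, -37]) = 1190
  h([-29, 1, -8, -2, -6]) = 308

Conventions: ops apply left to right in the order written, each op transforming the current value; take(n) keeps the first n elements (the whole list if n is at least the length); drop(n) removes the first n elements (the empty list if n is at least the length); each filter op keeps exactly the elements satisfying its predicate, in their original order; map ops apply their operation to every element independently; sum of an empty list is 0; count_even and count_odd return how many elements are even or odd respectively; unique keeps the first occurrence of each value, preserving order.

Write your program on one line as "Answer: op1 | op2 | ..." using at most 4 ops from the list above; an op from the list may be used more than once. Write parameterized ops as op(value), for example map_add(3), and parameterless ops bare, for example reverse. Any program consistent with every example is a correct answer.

map_mul(-7) | sort_desc | unique | sum

Check, running the answer program on each example:
  [-12, 43, 30, -29, -25, 5] -> [84, -301, -210, 203, 175, -35] -> [203, 175, 84, -35, -210, -301] -> [203, 175, 84, -35, -210, -301] -> -84
  [3, 32, 5, -26, -35, 49, -38, -30, -40, 35] -> [-21, -224, -35, 182, 245, -343, 266, 210, 280, -245] -> [280, 266, 245, 210, 182, -21, -35, -224, -245, -343] -> [280, 266, 245, 210, 182, -21, -35, -224, -245, -343] -> 315
  [1, 42, -43, 5, 46, -10, 37, 30, -31, -5] -> [-7, -294, 301, -35, -322, 70, -259, -210, 217, 35] -> [301, 217, 70, 35, -7, -35, -210, -259, -294, -322] -> [301, 217, 70, 35, -7, -35, -210, -259, -294, -322] -> -504
  [-49, 45, 48, 23, -19, 34, 0, 38] -> [343, -315, -336, -161, 133, -238, 0, -266] -> [343, 133, 0, -161, -238, -266, -315, -336] -> [343, 133, 0, -161, -238, -266, -315, -336] -> -840
  [-35, 31, -37, -5, -28, -38, -7, -3, -48, -37] -> [245, -217, 259, 35, 196, 266, 49, 21, 336, 259] -> [336, 266, 259, 259, 245, 196, 49, 35, 21, -217] -> [336, 266, 259, 245, 196, 49, 35, 21, -217] -> 1190
  [-29, 1, -8, -2, -6] -> [203, -7, 56, 14, 42] -> [203, 56, 42, 14, -7] -> [203, 56, 42, 14, -7] -> 308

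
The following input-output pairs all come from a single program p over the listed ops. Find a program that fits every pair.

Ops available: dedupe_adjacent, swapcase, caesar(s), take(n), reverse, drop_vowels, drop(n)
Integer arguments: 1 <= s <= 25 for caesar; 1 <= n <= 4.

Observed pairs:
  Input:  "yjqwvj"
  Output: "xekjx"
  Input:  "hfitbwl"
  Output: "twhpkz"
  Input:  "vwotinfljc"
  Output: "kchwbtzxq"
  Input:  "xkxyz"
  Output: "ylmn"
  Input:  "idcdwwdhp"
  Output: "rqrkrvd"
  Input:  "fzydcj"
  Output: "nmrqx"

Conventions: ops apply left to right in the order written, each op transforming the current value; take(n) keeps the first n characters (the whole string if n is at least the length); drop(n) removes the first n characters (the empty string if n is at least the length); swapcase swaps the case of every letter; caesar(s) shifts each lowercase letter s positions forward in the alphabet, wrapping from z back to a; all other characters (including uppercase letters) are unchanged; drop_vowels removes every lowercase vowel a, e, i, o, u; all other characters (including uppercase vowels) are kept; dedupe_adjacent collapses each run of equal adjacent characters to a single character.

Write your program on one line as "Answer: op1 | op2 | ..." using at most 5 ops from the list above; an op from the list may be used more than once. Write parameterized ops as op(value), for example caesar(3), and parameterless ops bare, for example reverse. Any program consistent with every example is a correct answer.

dedupe_adjacent | drop(1) | caesar(19) | caesar(21)

Check, running the answer program on each example:
  "yjqwvj" -> "yjqwvj" -> "jqwvj" -> "cjpoc" -> "xekjx"
  "hfitbwl" -> "hfitbwl" -> "fitbwl" -> "ybmupe" -> "twhpkz"
  "vwotinfljc" -> "vwotinfljc" -> "wotinfljc" -> "phmbgyecv" -> "kchwbtzxq"
  "xkxyz" -> "xkxyz" -> "kxyz" -> "dqrs" -> "ylmn"
  "idcdwwdhp" -> "idcdwdhp" -> "dcdwdhp" -> "wvwpwai" -> "rqrkrvd"
  "fzydcj" -> "fzydcj" -> "zydcj" -> "srwvc" -> "nmrqx"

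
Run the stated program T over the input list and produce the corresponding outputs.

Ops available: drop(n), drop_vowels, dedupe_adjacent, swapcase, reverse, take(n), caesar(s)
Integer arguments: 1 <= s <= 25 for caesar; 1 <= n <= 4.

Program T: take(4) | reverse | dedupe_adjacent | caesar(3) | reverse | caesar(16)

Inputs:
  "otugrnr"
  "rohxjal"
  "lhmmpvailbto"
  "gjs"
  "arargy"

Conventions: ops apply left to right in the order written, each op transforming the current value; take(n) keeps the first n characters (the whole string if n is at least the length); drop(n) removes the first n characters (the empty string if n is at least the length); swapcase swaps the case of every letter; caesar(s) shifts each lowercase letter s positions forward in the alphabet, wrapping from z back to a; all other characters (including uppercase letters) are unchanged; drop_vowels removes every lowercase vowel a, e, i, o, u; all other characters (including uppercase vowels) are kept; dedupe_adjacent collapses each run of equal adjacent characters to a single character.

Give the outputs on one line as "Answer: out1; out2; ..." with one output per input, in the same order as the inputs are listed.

"hmnz"; "khaq"; "eaf"; "zcl"; "tktk"

Execution, op by op:
  "otugrnr" -> "otug" -> "guto" -> "guto" -> "jxwr" -> "rwxj" -> "hmnz"
  "rohxjal" -> "rohx" -> "xhor" -> "xhor" -> "akru" -> "urka" -> "khaq"
  "lhmmpvailbto" -> "lhmm" -> "mmhl" -> "mhl" -> "pko" -> "okp" -> "eaf"
  "gjs" -> "gjs" -> "sjg" -> "sjg" -> "vmj" -> "jmv" -> "zcl"
  "arargy" -> "arar" -> "rara" -> "rara" -> "udud" -> "dudu" -> "tktk"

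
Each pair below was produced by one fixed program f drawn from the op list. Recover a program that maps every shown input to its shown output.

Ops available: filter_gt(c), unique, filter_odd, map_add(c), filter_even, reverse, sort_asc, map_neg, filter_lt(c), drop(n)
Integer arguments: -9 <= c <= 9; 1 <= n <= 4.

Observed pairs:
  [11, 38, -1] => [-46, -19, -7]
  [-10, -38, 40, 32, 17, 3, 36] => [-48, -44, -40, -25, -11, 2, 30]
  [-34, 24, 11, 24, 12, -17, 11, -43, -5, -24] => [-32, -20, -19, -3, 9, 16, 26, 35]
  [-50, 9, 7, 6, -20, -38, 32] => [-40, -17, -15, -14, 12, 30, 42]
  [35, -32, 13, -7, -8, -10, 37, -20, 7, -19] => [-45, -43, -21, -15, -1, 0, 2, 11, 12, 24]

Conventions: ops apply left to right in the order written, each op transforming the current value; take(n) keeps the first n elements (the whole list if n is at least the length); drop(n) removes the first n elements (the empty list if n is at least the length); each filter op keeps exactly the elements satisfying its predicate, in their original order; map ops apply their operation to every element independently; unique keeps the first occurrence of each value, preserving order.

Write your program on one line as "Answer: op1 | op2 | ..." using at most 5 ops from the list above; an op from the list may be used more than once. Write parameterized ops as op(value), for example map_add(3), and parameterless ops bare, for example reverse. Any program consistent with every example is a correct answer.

map_neg | reverse | sort_asc | map_add(-8) | unique

Check, running the answer program on each example:
  [11, 38, -1] -> [-11, -38, 1] -> [1, -38, -11] -> [-38, -11, 1] -> [-46, -19, -7] -> [-46, -19, -7]
  [-10, -38, 40, 32, 17, 3, 36] -> [10, 38, -40, -32, -17, -3, -36] -> [-36, -3, -17, -32, -40, 38, 10] -> [-40, -36, -32, -17, -3, 10, 38] -> [-48, -44, -40, -25, -11, 2, 30] -> [-48, -44, -40, -25, -11, 2, 30]
  [-34, 24, 11, 24, 12, -17, 11, -43, -5, -24] -> [34, -24, -11, -24, -12, 17, -11, 43, 5, 24] -> [24, 5, 43, -11, 17, -12, -24, -11, -24, 34] -> [-24, -24, -12, -11, -11, 5, 17, 24, 34, 43] -> [-32, -32, -20, -19, -19, -3, 9, 16, 26, 35] -> [-32, -20, -19, -3, 9, 16, 26, 35]
  [-50, 9, 7, 6, -20, -38, 32] -> [50, -9, -7, -6, 20, 38, -32] -> [-32, 38, 20, -6, -7, -9, 50] -> [-32, -9, -7, -6, 20, 38, 50] -> [-40, -17, -15, -14, 12, 30, 42] -> [-40, -17, -15, -14, 12, 30, 42]
  [35, -32, 13, -7, -8, -10, 37, -20, 7, -19] -> [-35, 32, -13, 7, 8, 10, -37, 20, -7, 19] -> [19, -7, 20, -37, 10, 8, 7, -13, 32, -35] -> [-37, -35, -13, -7, 7, 8, 10, 19, 20, 32] -> [-45, -43, -21, -15, -1, 0, 2, 11, 12, 24] -> [-45, -43, -21, -15, -1, 0, 2, 11, 12, 24]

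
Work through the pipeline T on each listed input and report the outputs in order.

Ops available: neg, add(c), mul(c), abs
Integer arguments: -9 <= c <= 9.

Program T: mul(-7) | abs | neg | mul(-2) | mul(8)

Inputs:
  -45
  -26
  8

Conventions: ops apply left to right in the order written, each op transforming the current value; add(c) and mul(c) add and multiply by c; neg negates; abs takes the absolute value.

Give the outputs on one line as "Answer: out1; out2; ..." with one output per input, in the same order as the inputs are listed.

5040; 2912; 896

Execution, op by op:
  -45 -> 315 -> 315 -> -315 -> 630 -> 5040
  -26 -> 182 -> 182 -> -182 -> 364 -> 2912
  8 -> -56 -> 56 -> -56 -> 112 -> 896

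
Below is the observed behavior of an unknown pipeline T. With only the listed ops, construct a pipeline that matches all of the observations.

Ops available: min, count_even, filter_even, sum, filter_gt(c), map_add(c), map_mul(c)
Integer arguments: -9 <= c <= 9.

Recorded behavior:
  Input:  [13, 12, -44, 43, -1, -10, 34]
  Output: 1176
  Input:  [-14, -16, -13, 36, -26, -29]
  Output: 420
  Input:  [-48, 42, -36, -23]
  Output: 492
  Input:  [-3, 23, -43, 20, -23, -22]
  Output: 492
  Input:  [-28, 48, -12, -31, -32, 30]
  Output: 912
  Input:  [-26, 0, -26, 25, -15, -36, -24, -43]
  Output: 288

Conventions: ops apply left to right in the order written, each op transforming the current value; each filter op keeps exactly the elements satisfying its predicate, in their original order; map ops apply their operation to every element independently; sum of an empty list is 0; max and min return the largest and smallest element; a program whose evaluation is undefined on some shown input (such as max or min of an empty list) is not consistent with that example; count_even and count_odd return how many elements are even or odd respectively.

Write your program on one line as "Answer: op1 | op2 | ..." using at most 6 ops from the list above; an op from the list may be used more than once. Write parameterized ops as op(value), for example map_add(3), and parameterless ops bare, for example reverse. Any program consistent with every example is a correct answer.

map_add(-1) | filter_gt(1) | map_mul(-4) | map_mul(-3) | sum

Check, running the answer program on each example:
  [13, 12, -44, 43, -1, -10, 34] -> [12, 11, -45, 42, -2, -11, 33] -> [12, 11, 42, 33] -> [-48, -44, -168, -132] -> [144, 132, 504, 396] -> 1176
  [-14, -16, -13, 36, -26, -29] -> [-15, -17, -14, 35, -27, -30] -> [35] -> [-140] -> [420] -> 420
  [-48, 42, -36, -23] -> [-49, 41, -37, -24] -> [41] -> [-164] -> [492] -> 492
  [-3, 23, -43, 20, -23, -22] -> [-4, 22, -44, 19, -24, -23] -> [22, 19] -> [-88, -76] -> [264, 228] -> 492
  [-28, 48, -12, -31, -32, 30] -> [-29, 47, -13, -32, -33, 29] -> [47, 29] -> [-188, -116] -> [564, 348] -> 912
  [-26, 0, -26, 25, -15, -36, -24, -43] -> [-27, -1, -27, 24, -16, -37, -25, -44] -> [24] -> [-96] -> [288] -> 288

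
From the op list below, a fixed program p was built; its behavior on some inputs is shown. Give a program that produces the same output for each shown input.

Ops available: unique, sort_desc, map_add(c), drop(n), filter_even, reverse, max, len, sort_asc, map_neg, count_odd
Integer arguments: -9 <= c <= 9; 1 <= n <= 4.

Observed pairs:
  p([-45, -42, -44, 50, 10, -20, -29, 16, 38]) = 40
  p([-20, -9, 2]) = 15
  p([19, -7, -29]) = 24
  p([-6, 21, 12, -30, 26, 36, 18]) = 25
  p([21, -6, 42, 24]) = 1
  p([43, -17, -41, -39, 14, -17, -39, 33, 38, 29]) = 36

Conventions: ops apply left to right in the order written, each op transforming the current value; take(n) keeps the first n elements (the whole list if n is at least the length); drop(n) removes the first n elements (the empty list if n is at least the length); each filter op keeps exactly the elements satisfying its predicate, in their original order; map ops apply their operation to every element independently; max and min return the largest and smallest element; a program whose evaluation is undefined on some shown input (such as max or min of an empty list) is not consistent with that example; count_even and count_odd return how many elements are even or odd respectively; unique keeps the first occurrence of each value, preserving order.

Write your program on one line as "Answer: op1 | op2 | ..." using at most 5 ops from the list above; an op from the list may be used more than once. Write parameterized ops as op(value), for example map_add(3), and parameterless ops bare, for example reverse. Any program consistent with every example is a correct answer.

map_neg | unique | map_add(-5) | sort_asc | max

Check, running the answer program on each example:
  [-45, -42, -44, 50, 10, -20, -29, 16, 38] -> [45, 42, 44, -50, -10, 20, 29, -16, -38] -> [45, 42, 44, -50, -10, 20, 29, -16, -38] -> [40, 37, 39, -55, -15, 15, 24, -21, -43] -> [-55, -43, -21, -15, 15, 24, 37, 39, 40] -> 40
  [-20, -9, 2] -> [20, 9, -2] -> [20, 9, -2] -> [15, 4, -7] -> [-7, 4, 15] -> 15
  [19, -7, -29] -> [-19, 7, 29] -> [-19, 7, 29] -> [-24, 2, 24] -> [-24, 2, 24] -> 24
  [-6, 21, 12, -30, 26, 36, 18] -> [6, -21, -12, 30, -26, -36, -18] -> [6, -21, -12, 30, -26, -36, -18] -> [1, -26, -17, 25, -31, -41, -23] -> [-41, -31, -26, -23, -17, 1, 25] -> 25
  [21, -6, 42, 24] -> [-21, 6, -42, -24] -> [-21, 6, -42, -24] -> [-26, 1, -47, -29] -> [-47, -29, -26, 1] -> 1
  [43, -17, -41, -39, 14, -17, -39, 33, 38, 29] -> [-43, 17, 41, 39, -14, 17, 39, -33, -38, -29] -> [-43, 17, 41, 39, -14, -33, -38, -29] -> [-48, 12, 36, 34, -19, -38, -43, -34] -> [-48, -43, -38, -34, -19, 12, 34, 36] -> 36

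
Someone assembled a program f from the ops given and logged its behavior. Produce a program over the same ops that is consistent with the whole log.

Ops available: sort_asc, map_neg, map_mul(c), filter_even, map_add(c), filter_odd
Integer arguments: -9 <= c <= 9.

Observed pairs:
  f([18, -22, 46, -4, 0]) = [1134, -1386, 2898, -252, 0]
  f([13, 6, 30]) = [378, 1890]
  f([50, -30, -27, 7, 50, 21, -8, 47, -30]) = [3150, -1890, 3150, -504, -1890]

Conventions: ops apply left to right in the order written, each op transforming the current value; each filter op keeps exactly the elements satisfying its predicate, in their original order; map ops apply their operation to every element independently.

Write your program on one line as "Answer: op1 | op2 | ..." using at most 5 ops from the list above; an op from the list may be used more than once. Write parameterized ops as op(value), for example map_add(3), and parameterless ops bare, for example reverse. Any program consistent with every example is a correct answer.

filter_even | map_mul(-7) | map_mul(9) | map_neg

Check, running the answer program on each example:
  [18, -22, 46, -4, 0] -> [18, -22, 46, -4, 0] -> [-126, 154, -322, 28, 0] -> [-1134, 1386, -2898, 252, 0] -> [1134, -1386, 2898, -252, 0]
  [13, 6, 30] -> [6, 30] -> [-42, -210] -> [-378, -1890] -> [378, 1890]
  [50, -30, -27, 7, 50, 21, -8, 47, -30] -> [50, -30, 50, -8, -30] -> [-350, 210, -350, 56, 210] -> [-3150, 1890, -3150, 504, 1890] -> [3150, -1890, 3150, -504, -1890]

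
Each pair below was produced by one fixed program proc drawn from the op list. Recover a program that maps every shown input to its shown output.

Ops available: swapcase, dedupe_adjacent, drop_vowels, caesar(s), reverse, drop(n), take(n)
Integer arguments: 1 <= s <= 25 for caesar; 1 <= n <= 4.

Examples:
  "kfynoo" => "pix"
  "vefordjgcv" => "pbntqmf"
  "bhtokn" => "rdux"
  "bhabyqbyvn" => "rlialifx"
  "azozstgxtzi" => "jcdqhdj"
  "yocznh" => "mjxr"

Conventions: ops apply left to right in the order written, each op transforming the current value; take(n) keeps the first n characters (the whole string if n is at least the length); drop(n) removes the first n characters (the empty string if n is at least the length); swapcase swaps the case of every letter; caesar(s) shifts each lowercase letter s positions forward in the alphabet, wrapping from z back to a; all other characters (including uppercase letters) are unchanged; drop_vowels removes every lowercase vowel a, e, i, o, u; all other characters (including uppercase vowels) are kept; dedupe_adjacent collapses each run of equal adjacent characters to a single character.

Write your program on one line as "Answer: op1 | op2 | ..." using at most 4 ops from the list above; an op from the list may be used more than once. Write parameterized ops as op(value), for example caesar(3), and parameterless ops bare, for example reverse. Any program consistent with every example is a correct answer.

drop_vowels | drop(1) | caesar(10)

Check, running the answer program on each example:
  "kfynoo" -> "kfyn" -> "fyn" -> "pix"
  "vefordjgcv" -> "vfrdjgcv" -> "frdjgcv" -> "pbntqmf"
  "bhtokn" -> "bhtkn" -> "htkn" -> "rdux"
  "bhabyqbyvn" -> "bhbyqbyvn" -> "hbyqbyvn" -> "rlialifx"
  "azozstgxtzi" -> "zzstgxtz" -> "zstgxtz" -> "jcdqhdj"
  "yocznh" -> "ycznh" -> "cznh" -> "mjxr"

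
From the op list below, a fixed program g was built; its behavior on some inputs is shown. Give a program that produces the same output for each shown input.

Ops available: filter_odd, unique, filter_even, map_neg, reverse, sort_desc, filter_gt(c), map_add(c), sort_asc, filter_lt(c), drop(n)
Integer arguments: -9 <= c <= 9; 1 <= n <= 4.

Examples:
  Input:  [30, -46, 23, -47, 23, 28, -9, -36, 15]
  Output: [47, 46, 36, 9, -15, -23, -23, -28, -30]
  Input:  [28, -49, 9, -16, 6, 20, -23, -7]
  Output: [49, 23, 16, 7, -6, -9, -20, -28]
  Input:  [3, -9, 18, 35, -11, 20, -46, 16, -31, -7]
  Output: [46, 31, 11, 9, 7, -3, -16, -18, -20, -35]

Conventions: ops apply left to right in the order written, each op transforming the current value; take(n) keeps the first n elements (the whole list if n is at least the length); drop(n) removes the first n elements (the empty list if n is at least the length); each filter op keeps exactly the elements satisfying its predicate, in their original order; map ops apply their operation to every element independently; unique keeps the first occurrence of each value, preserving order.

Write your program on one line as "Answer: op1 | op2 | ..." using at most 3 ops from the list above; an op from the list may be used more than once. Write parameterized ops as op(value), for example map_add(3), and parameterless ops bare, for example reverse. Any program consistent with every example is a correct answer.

sort_desc | sort_asc | map_neg

Check, running the answer program on each example:
  [30, -46, 23, -47, 23, 28, -9, -36, 15] -> [30, 28, 23, 23, 15, -9, -36, -46, -47] -> [-47, -46, -36, -9, 15, 23, 23, 28, 30] -> [47, 46, 36, 9, -15, -23, -23, -28, -30]
  [28, -49, 9, -16, 6, 20, -23, -7] -> [28, 20, 9, 6, -7, -16, -23, -49] -> [-49, -23, -16, -7, 6, 9, 20, 28] -> [49, 23, 16, 7, -6, -9, -20, -28]
  [3, -9, 18, 35, -11, 20, -46, 16, -31, -7] -> [35, 20, 18, 16, 3, -7, -9, -11, -31, -46] -> [-46, -31, -11, -9, -7, 3, 16, 18, 20, 35] -> [46, 31, 11, 9, 7, -3, -16, -18, -20, -35]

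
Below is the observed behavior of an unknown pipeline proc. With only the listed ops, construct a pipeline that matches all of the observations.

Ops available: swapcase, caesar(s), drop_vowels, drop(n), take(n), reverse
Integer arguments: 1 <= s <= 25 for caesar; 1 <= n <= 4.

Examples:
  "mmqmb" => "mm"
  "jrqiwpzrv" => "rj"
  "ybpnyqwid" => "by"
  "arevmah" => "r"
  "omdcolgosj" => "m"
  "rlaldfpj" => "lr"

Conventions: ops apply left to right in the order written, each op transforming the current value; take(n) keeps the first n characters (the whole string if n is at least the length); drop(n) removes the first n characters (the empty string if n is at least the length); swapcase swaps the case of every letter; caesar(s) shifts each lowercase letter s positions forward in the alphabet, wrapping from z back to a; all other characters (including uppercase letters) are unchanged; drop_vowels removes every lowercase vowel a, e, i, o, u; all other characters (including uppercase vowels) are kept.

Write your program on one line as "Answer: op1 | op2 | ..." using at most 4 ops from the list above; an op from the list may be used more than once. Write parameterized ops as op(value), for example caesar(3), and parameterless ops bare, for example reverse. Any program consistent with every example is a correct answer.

take(2) | drop_vowels | reverse

Check, running the answer program on each example:
  "mmqmb" -> "mm" -> "mm" -> "mm"
  "jrqiwpzrv" -> "jr" -> "jr" -> "rj"
  "ybpnyqwid" -> "yb" -> "yb" -> "by"
  "arevmah" -> "ar" -> "r" -> "r"
  "omdcolgosj" -> "om" -> "m" -> "m"
  "rlaldfpj" -> "rl" -> "rl" -> "lr"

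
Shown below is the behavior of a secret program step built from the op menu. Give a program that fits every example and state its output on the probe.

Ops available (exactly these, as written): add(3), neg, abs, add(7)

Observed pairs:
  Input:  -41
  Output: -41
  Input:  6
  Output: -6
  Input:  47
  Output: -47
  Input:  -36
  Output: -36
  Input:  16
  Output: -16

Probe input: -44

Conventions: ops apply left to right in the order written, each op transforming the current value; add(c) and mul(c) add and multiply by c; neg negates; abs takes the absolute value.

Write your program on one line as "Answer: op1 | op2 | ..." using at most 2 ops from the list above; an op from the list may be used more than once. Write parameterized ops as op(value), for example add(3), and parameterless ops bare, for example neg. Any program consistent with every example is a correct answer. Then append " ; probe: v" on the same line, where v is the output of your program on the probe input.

abs | neg ; probe: -44

Check, running the answer program on each example:
  -41 -> 41 -> -41
  6 -> 6 -> -6
  47 -> 47 -> -47
  -36 -> 36 -> -36
  16 -> 16 -> -16
  probe: -44 -> 44 -> -44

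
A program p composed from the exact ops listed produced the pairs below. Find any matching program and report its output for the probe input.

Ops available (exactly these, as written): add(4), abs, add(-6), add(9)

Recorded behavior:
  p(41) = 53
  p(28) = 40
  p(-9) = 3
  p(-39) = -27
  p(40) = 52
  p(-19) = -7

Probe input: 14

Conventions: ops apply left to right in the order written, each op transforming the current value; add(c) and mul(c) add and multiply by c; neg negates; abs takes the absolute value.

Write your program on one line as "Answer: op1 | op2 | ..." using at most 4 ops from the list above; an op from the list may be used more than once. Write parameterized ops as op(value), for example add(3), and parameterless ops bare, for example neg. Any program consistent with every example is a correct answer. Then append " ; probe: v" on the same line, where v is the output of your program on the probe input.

add(9) | add(9) | add(-6) ; probe: 26

Check, running the answer program on each example:
  41 -> 50 -> 59 -> 53
  28 -> 37 -> 46 -> 40
  -9 -> 0 -> 9 -> 3
  -39 -> -30 -> -21 -> -27
  40 -> 49 -> 58 -> 52
  -19 -> -10 -> -1 -> -7
  probe: 14 -> 23 -> 32 -> 26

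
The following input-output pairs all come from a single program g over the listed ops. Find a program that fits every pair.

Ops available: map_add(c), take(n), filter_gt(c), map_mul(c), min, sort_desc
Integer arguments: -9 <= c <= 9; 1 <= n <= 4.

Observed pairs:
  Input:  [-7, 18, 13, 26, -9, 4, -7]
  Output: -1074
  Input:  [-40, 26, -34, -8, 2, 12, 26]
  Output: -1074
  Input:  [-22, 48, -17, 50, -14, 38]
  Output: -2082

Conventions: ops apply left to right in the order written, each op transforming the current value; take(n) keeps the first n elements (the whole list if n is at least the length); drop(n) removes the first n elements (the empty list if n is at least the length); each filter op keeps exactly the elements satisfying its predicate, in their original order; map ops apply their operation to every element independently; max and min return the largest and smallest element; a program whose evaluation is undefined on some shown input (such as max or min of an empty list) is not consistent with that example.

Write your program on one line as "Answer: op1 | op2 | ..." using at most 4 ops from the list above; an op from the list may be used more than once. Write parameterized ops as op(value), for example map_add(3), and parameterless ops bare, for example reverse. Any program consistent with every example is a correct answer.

map_mul(-7) | map_add(3) | map_mul(6) | min

Check, running the answer program on each example:
  [-7, 18, 13, 26, -9, 4, -7] -> [49, -126, -91, -182, 63, -28, 49] -> [52, -123, -88, -179, 66, -25, 52] -> [312, -738, -528, -1074, 396, -150, 312] -> -1074
  [-40, 26, -34, -8, 2, 12, 26] -> [280, -182, 238, 56, -14, -84, -182] -> [283, -179, 241, 59, -11, -81, -179] -> [1698, -1074, 1446, 354, -66, -486, -1074] -> -1074
  [-22, 48, -17, 50, -14, 38] -> [154, -336, 119, -350, 98, -266] -> [157, -333, 122, -347, 101, -263] -> [942, -1998, 732, -2082, 606, -1578] -> -2082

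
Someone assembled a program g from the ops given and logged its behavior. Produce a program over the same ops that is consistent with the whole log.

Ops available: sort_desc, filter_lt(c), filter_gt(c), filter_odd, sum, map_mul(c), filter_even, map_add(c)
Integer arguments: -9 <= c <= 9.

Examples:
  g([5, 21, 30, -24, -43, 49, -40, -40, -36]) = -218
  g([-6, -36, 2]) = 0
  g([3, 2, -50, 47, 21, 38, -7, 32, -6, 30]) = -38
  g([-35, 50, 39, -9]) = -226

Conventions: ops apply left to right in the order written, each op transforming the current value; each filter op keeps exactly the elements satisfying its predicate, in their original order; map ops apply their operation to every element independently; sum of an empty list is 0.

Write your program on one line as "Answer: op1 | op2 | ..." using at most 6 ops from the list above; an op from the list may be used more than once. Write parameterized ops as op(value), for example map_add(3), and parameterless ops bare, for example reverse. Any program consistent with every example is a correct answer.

filter_odd | filter_lt(-2) | map_mul(5) | map_add(-3) | sum

Check, running the answer program on each example:
  [5, 21, 30, -24, -43, 49, -40, -40, -36] -> [5, 21, -43, 49] -> [-43] -> [-215] -> [-218] -> -218
  [-6, -36, 2] -> [] -> [] -> [] -> [] -> 0
  [3, 2, -50, 47, 21, 38, -7, 32, -6, 30] -> [3, 47, 21, -7] -> [-7] -> [-35] -> [-38] -> -38
  [-35, 50, 39, -9] -> [-35, 39, -9] -> [-35, -9] -> [-175, -45] -> [-178, -48] -> -226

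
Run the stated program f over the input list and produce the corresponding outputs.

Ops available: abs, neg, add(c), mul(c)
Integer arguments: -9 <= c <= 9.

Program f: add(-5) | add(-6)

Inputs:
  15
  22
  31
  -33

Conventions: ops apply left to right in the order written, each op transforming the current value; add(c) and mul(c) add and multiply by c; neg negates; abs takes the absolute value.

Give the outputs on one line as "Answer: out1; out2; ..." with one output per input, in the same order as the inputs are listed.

Execution, op by op:
  15 -> 10 -> 4
  22 -> 17 -> 11
  31 -> 26 -> 20
  -33 -> -38 -> -44

4; 11; 20; -44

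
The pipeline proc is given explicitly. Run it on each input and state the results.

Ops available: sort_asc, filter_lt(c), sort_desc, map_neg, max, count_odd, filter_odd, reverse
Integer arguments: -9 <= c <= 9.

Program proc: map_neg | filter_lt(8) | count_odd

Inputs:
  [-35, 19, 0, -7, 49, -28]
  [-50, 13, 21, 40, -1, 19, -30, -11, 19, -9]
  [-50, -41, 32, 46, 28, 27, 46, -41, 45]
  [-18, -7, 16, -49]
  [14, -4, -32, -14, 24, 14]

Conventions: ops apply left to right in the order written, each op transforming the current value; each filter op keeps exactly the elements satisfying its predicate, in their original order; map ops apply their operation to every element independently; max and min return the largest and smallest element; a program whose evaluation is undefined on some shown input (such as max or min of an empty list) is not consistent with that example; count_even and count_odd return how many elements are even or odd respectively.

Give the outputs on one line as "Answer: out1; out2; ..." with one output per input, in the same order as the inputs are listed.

3; 5; 2; 1; 0

Execution, op by op:
  [-35, 19, 0, -7, 49, -28] -> [35, -19, 0, 7, -49, 28] -> [-19, 0, 7, -49] -> 3
  [-50, 13, 21, 40, -1, 19, -30, -11, 19, -9] -> [50, -13, -21, -40, 1, -19, 30, 11, -19, 9] -> [-13, -21, -40, 1, -19, -19] -> 5
  [-50, -41, 32, 46, 28, 27, 46, -41, 45] -> [50, 41, -32, -46, -28, -27, -46, 41, -45] -> [-32, -46, -28, -27, -46, -45] -> 2
  [-18, -7, 16, -49] -> [18, 7, -16, 49] -> [7, -16] -> 1
  [14, -4, -32, -14, 24, 14] -> [-14, 4, 32, 14, -24, -14] -> [-14, 4, -24, -14] -> 0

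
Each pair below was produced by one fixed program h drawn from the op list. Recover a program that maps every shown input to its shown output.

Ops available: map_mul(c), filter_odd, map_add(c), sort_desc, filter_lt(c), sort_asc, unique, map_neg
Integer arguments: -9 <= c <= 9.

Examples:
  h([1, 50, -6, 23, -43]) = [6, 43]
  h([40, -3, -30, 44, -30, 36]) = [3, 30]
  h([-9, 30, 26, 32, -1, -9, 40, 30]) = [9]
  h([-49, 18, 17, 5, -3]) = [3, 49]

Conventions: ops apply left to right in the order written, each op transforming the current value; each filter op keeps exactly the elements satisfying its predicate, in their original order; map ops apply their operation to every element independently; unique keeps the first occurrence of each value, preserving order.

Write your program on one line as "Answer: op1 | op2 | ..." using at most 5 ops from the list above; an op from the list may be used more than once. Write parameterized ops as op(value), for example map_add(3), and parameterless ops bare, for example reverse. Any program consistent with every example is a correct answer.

unique | filter_lt(-2) | sort_desc | map_mul(-1)

Check, running the answer program on each example:
  [1, 50, -6, 23, -43] -> [1, 50, -6, 23, -43] -> [-6, -43] -> [-6, -43] -> [6, 43]
  [40, -3, -30, 44, -30, 36] -> [40, -3, -30, 44, 36] -> [-3, -30] -> [-3, -30] -> [3, 30]
  [-9, 30, 26, 32, -1, -9, 40, 30] -> [-9, 30, 26, 32, -1, 40] -> [-9] -> [-9] -> [9]
  [-49, 18, 17, 5, -3] -> [-49, 18, 17, 5, -3] -> [-49, -3] -> [-3, -49] -> [3, 49]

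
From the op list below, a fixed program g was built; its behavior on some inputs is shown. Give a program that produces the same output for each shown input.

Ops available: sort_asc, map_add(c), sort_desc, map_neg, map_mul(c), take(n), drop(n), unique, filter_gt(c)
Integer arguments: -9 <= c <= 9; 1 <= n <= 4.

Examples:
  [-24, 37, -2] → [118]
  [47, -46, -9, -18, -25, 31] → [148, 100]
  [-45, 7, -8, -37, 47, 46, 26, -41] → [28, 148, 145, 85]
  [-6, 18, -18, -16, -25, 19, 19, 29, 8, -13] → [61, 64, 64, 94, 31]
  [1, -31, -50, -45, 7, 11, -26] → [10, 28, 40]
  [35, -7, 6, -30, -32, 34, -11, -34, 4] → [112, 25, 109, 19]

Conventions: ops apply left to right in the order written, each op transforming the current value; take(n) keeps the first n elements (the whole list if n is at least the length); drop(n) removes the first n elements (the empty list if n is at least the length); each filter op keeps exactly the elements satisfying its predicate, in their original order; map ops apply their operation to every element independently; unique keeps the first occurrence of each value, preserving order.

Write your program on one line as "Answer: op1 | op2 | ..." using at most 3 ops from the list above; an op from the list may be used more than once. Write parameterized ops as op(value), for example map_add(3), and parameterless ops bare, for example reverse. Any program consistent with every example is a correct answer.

map_mul(3) | filter_gt(-4) | map_add(7)

Check, running the answer program on each example:
  [-24, 37, -2] -> [-72, 111, -6] -> [111] -> [118]
  [47, -46, -9, -18, -25, 31] -> [141, -138, -27, -54, -75, 93] -> [141, 93] -> [148, 100]
  [-45, 7, -8, -37, 47, 46, 26, -41] -> [-135, 21, -24, -111, 141, 138, 78, -123] -> [21, 141, 138, 78] -> [28, 148, 145, 85]
  [-6, 18, -18, -16, -25, 19, 19, 29, 8, -13] -> [-18, 54, -54, -48, -75, 57, 57, 87, 24, -39] -> [54, 57, 57, 87, 24] -> [61, 64, 64, 94, 31]
  [1, -31, -50, -45, 7, 11, -26] -> [3, -93, -150, -135, 21, 33, -78] -> [3, 21, 33] -> [10, 28, 40]
  [35, -7, 6, -30, -32, 34, -11, -34, 4] -> [105, -21, 18, -90, -96, 102, -33, -102, 12] -> [105, 18, 102, 12] -> [112, 25, 109, 19]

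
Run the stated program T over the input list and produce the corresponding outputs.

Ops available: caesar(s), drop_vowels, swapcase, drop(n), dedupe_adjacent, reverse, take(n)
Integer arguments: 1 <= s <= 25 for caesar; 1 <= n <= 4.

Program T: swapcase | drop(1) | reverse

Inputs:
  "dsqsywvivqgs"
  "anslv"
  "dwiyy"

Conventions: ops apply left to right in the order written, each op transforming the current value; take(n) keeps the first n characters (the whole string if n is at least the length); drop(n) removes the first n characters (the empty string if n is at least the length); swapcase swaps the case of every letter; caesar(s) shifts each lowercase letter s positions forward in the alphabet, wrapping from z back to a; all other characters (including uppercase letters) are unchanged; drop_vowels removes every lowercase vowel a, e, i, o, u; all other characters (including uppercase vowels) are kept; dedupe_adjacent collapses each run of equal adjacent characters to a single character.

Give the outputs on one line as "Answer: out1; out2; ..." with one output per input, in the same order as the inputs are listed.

"SGQVIVWYSQS"; "VLSN"; "YYIW"

Execution, op by op:
  "dsqsywvivqgs" -> "DSQSYWVIVQGS" -> "SQSYWVIVQGS" -> "SGQVIVWYSQS"
  "anslv" -> "ANSLV" -> "NSLV" -> "VLSN"
  "dwiyy" -> "DWIYY" -> "WIYY" -> "YYIW"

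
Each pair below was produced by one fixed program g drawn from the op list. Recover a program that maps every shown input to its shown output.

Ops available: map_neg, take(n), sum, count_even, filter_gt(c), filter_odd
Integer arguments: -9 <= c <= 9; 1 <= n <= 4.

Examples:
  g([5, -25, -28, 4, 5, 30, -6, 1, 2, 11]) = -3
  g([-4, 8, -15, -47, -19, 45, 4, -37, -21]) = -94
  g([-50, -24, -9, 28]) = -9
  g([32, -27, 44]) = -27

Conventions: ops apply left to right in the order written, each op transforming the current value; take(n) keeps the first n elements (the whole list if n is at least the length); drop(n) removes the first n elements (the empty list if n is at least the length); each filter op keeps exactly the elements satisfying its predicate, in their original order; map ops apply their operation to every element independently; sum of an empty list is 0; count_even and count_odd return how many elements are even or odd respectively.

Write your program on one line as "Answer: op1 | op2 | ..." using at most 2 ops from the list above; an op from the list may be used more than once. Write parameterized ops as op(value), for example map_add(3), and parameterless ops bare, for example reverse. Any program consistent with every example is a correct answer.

filter_odd | sum

Check, running the answer program on each example:
  [5, -25, -28, 4, 5, 30, -6, 1, 2, 11] -> [5, -25, 5, 1, 11] -> -3
  [-4, 8, -15, -47, -19, 45, 4, -37, -21] -> [-15, -47, -19, 45, -37, -21] -> -94
  [-50, -24, -9, 28] -> [-9] -> -9
  [32, -27, 44] -> [-27] -> -27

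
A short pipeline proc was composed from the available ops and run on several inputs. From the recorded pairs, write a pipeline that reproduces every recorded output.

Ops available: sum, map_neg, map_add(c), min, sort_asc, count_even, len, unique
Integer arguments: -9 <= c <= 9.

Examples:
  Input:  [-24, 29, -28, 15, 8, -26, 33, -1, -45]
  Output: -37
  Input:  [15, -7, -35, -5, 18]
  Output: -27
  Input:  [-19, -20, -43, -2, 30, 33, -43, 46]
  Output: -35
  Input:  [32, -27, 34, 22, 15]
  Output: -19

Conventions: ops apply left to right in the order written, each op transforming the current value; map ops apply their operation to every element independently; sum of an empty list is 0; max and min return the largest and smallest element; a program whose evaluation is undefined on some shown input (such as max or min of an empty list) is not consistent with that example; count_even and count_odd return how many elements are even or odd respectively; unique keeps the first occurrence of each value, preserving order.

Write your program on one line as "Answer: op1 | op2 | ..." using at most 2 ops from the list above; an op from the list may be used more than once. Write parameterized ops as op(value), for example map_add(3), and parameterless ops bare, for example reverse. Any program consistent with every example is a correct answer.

map_add(8) | min

Check, running the answer program on each example:
  [-24, 29, -28, 15, 8, -26, 33, -1, -45] -> [-16, 37, -20, 23, 16, -18, 41, 7, -37] -> -37
  [15, -7, -35, -5, 18] -> [23, 1, -27, 3, 26] -> -27
  [-19, -20, -43, -2, 30, 33, -43, 46] -> [-11, -12, -35, 6, 38, 41, -35, 54] -> -35
  [32, -27, 34, 22, 15] -> [40, -19, 42, 30, 23] -> -19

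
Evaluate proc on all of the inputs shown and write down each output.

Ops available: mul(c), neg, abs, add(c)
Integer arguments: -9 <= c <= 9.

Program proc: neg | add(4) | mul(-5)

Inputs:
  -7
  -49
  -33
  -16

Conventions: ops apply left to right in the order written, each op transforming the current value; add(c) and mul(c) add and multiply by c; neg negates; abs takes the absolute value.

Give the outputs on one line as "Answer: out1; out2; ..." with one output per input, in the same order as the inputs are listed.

-55; -265; -185; -100

Execution, op by op:
  -7 -> 7 -> 11 -> -55
  -49 -> 49 -> 53 -> -265
  -33 -> 33 -> 37 -> -185
  -16 -> 16 -> 20 -> -100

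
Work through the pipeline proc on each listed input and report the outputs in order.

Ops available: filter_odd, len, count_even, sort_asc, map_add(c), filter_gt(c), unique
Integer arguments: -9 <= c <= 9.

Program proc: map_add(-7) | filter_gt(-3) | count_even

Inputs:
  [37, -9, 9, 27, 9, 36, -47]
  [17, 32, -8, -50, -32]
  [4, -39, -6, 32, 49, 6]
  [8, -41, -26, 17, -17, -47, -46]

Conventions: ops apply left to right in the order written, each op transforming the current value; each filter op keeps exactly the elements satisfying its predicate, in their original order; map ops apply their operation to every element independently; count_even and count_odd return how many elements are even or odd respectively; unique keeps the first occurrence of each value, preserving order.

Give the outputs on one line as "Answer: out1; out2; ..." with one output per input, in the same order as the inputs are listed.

4; 1; 1; 1

Execution, op by op:
  [37, -9, 9, 27, 9, 36, -47] -> [30, -16, 2, 20, 2, 29, -54] -> [30, 2, 20, 2, 29] -> 4
  [17, 32, -8, -50, -32] -> [10, 25, -15, -57, -39] -> [10, 25] -> 1
  [4, -39, -6, 32, 49, 6] -> [-3, -46, -13, 25, 42, -1] -> [25, 42, -1] -> 1
  [8, -41, -26, 17, -17, -47, -46] -> [1, -48, -33, 10, -24, -54, -53] -> [1, 10] -> 1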